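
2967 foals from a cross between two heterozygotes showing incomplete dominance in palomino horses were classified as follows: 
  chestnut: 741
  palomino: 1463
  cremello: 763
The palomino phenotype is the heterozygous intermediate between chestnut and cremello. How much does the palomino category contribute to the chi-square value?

With incomplete dominance, a heterozygote × heterozygote cross gives a 1:2:1 phenotypic ratio.
Expected counts for N = 2967 under a 1:2:1 ratio (total parts = 4):
  chestnut: 2967 × 1/4 = 741.75
  palomino: 2967 × 2/4 = 1483.5
  cremello: 2967 × 1/4 = 741.75
Contribution of palomino: (1463 − 1483.5)² / 1483.5 = 0.2833

0.283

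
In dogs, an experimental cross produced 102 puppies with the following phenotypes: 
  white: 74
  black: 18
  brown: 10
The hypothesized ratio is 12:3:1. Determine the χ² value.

The 12:3:1 ratio has 16 parts, so with N = 102 the expected counts are:
  white: 102 × 12/16 = 76.5
  black: 102 × 3/16 = 19.125
  brown: 102 × 1/16 = 6.375
χ² = Σ (O − E)² / E
  white: (74 − 76.5)² / 76.5 = 0.0817
  black: (18 − 19.125)² / 19.125 = 0.0662
  brown: (10 − 6.375)² / 6.375 = 2.0613
χ² = 0.0817 + 0.0662 + 2.0613 = 2.2092 ≈ 2.209

2.209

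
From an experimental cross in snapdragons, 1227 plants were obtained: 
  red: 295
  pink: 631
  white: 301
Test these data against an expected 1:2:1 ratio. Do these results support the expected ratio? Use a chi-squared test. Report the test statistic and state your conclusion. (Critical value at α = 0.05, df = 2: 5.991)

1.057; consistent

The 1:2:1 ratio has 4 parts, so with N = 1227 the expected counts are:
  red: 1227 × 1/4 = 306.75
  pink: 1227 × 2/4 = 613.5
  white: 1227 × 1/4 = 306.75
χ² = Σ (O − E)² / E
  red: (295 − 306.75)² / 306.75 = 0.4501
  pink: (631 − 613.5)² / 613.5 = 0.4992
  white: (301 − 306.75)² / 306.75 = 0.1078
χ² = 0.4501 + 0.4992 + 0.1078 = 1.0571 ≈ 1.057
Degrees of freedom = 3 − 1 = 2; critical value at α = 0.05 is 5.991.
Since 1.057 < 5.991, we fail to reject the null hypothesis — the data are consistent with the 1:2:1 ratio.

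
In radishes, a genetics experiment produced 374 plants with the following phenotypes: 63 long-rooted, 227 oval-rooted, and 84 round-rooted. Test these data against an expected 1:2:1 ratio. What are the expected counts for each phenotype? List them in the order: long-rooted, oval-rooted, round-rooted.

93.5, 187, 93.5

Expected counts for N = 374 under a 1:2:1 ratio (total parts = 4):
  long-rooted: 374 × 1/4 = 93.5
  oval-rooted: 374 × 2/4 = 187
  round-rooted: 374 × 1/4 = 93.5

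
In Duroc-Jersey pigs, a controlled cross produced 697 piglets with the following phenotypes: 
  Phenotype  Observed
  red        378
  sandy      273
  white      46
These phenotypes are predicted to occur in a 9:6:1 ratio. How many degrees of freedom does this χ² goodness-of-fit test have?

A goodness-of-fit test with 3 phenotype classes has df = 3 − 1 = 2.

2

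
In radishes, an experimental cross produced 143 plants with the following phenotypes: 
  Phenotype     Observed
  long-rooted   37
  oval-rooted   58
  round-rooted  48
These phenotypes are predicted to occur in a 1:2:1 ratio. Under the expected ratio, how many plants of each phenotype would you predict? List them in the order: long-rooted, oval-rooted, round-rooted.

35.75, 71.5, 35.75

The 1:2:1 ratio has 4 parts, so with N = 143 the expected counts are:
  long-rooted: 143 × 1/4 = 35.75
  oval-rooted: 143 × 2/4 = 71.5
  round-rooted: 143 × 1/4 = 35.75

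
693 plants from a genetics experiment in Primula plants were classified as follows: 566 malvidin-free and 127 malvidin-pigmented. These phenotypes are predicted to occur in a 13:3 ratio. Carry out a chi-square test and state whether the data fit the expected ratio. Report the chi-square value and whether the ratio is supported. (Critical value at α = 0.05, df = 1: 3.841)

Total ratio parts = 16. Expected numbers out of 693:
  malvidin-free: 693 × 13/16 = 563.0625
  malvidin-pigmented: 693 × 3/16 = 129.9375
χ² = Σ (O − E)² / E
  malvidin-free: (566 − 563.0625)² / 563.0625 = 0.0153
  malvidin-pigmented: (127 − 129.9375)² / 129.9375 = 0.0664
χ² = 0.0153 + 0.0664 = 0.0817 ≈ 0.082
Degrees of freedom = 2 − 1 = 1; critical value at α = 0.05 is 3.841.
Since 0.082 < 3.841, we fail to reject the null hypothesis — the data are consistent with the 13:3 ratio.

0.082; consistent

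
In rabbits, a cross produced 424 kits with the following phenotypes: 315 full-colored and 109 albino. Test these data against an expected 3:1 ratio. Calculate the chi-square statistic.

0.113

The 3:1 ratio has 4 parts, so with N = 424 the expected counts are:
  full-colored: 424 × 3/4 = 318
  albino: 424 × 1/4 = 106
χ² = Σ (O − E)² / E
  full-colored: (315 − 318)² / 318 = 0.0283
  albino: (109 − 106)² / 106 = 0.0849
χ² = 0.0283 + 0.0849 = 0.1132 ≈ 0.113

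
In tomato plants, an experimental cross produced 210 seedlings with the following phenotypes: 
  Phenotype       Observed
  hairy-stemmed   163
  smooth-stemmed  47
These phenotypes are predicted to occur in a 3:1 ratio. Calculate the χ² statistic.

0.768

Expected counts for N = 210 under a 3:1 ratio (total parts = 4):
  hairy-stemmed: 210 × 3/4 = 157.5
  smooth-stemmed: 210 × 1/4 = 52.5
χ² = Σ (O − E)² / E
  hairy-stemmed: (163 − 157.5)² / 157.5 = 0.1921
  smooth-stemmed: (47 − 52.5)² / 52.5 = 0.5762
χ² = 0.1921 + 0.5762 = 0.7683 ≈ 0.768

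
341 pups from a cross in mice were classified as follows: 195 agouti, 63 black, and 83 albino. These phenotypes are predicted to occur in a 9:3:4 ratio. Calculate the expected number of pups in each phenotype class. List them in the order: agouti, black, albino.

Total ratio parts = 16. Expected numbers out of 341:
  agouti: 341 × 9/16 = 191.8125
  black: 341 × 3/16 = 63.9375
  albino: 341 × 4/16 = 85.25

191.8125, 63.9375, 85.25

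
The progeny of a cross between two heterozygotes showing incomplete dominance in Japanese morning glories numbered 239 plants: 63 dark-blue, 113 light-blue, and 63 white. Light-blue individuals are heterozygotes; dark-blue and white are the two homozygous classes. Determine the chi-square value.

0.707

With incomplete dominance, a heterozygote × heterozygote cross gives a 1:2:1 phenotypic ratio.
Total ratio parts = 4. Expected numbers out of 239:
  dark-blue: 239 × 1/4 = 59.75
  light-blue: 239 × 2/4 = 119.5
  white: 239 × 1/4 = 59.75
χ² = Σ (O − E)² / E
  dark-blue: (63 − 59.75)² / 59.75 = 0.1768
  light-blue: (113 − 119.5)² / 119.5 = 0.3536
  white: (63 − 59.75)² / 59.75 = 0.1768
χ² = 0.1768 + 0.3536 + 0.1768 = 0.7072 ≈ 0.707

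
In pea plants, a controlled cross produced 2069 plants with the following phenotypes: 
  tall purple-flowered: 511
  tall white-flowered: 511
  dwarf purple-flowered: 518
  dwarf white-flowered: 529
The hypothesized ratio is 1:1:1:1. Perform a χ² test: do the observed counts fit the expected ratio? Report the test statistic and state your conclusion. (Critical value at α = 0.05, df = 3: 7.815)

0.419; consistent

Expected counts for N = 2069 under a 1:1:1:1 ratio (total parts = 4):
  tall purple-flowered: 2069 × 1/4 = 517.25
  tall white-flowered: 2069 × 1/4 = 517.25
  dwarf purple-flowered: 2069 × 1/4 = 517.25
  dwarf white-flowered: 2069 × 1/4 = 517.25
χ² = Σ (O − E)² / E
  tall purple-flowered: (511 − 517.25)² / 517.25 = 0.0755
  tall white-flowered: (511 − 517.25)² / 517.25 = 0.0755
  dwarf purple-flowered: (518 − 517.25)² / 517.25 = 0.0011
  dwarf white-flowered: (529 − 517.25)² / 517.25 = 0.2669
χ² = 0.0755 + 0.0755 + 0.0011 + 0.2669 = 0.419
Degrees of freedom = 4 − 1 = 3; critical value at α = 0.05 is 7.815.
Since 0.419 < 7.815, we fail to reject the null hypothesis — the data are consistent with the 1:1:1:1 ratio.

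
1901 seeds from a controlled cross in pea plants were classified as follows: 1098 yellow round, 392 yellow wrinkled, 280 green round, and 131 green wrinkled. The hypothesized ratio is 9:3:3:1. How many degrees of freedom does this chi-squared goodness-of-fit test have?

3

A goodness-of-fit test with 4 phenotype classes has df = 4 − 1 = 3.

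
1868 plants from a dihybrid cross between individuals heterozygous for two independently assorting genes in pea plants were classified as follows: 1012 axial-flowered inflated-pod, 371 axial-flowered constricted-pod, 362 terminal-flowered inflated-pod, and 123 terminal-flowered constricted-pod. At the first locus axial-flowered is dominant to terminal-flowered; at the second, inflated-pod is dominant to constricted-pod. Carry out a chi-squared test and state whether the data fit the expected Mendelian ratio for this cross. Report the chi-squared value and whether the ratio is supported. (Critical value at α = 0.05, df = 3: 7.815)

A dihybrid F₂ with independent assortment and complete dominance at both loci gives a 9:3:3:1 phenotypic ratio.
Expected counts for N = 1868 under a 9:3:3:1 ratio (total parts = 16):
  axial-flowered inflated-pod: 1868 × 9/16 = 1050.75
  axial-flowered constricted-pod: 1868 × 3/16 = 350.25
  terminal-flowered inflated-pod: 1868 × 3/16 = 350.25
  terminal-flowered constricted-pod: 1868 × 1/16 = 116.75
χ² = Σ (O − E)² / E
  axial-flowered inflated-pod: (1012 − 1050.75)² / 1050.75 = 1.4290
  axial-flowered constricted-pod: (371 − 350.25)² / 350.25 = 1.2293
  terminal-flowered inflated-pod: (362 − 350.25)² / 350.25 = 0.3942
  terminal-flowered constricted-pod: (123 − 116.75)² / 116.75 = 0.3346
χ² = 1.4290 + 1.2293 + 0.3942 + 0.3346 = 3.3871 ≈ 3.387
Degrees of freedom = 4 − 1 = 3; critical value at α = 0.05 is 7.815.
Since 3.387 < 7.815, we fail to reject the null hypothesis — the data are consistent with the 9:3:3:1 ratio.

3.387; consistent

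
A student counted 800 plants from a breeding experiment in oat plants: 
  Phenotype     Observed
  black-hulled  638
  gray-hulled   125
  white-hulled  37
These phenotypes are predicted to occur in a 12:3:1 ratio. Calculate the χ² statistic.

9.953

Expected counts for N = 800 under a 12:3:1 ratio (total parts = 16):
  black-hulled: 800 × 12/16 = 600
  gray-hulled: 800 × 3/16 = 150
  white-hulled: 800 × 1/16 = 50
χ² = Σ (O − E)² / E
  black-hulled: (638 − 600)² / 600 = 2.4067
  gray-hulled: (125 − 150)² / 150 = 4.1667
  white-hulled: (37 − 50)² / 50 = 3.3800
χ² = 2.4067 + 4.1667 + 3.3800 = 9.9534 ≈ 9.953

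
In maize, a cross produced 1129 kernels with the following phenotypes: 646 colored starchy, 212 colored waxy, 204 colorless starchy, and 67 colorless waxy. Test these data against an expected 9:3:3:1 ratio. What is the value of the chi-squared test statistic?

0.648

Total ratio parts = 16. Expected numbers out of 1129:
  colored starchy: 1129 × 9/16 = 635.0625
  colored waxy: 1129 × 3/16 = 211.6875
  colorless starchy: 1129 × 3/16 = 211.6875
  colorless waxy: 1129 × 1/16 = 70.5625
χ² = Σ (O − E)² / E
  colored starchy: (646 − 635.0625)² / 635.0625 = 0.1884
  colored waxy: (212 − 211.6875)² / 211.6875 = 0.0005
  colorless starchy: (204 − 211.6875)² / 211.6875 = 0.2792
  colorless waxy: (67 − 70.5625)² / 70.5625 = 0.1799
χ² = 0.1884 + 0.0005 + 0.2792 + 0.1799 = 0.648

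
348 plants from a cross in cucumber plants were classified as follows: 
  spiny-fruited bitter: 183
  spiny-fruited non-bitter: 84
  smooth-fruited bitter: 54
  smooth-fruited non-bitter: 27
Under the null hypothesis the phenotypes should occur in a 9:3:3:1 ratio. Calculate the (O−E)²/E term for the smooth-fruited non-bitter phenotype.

Total ratio parts = 16. Expected numbers out of 348:
  spiny-fruited bitter: 348 × 9/16 = 195.75
  spiny-fruited non-bitter: 348 × 3/16 = 65.25
  smooth-fruited bitter: 348 × 3/16 = 65.25
  smooth-fruited non-bitter: 348 × 1/16 = 21.75
Contribution of smooth-fruited non-bitter: (27 − 21.75)² / 21.75 = 1.2672

1.267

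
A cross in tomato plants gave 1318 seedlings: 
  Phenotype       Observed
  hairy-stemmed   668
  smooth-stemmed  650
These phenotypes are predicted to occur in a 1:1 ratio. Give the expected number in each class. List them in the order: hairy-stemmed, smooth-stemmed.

Under the 1:1 hypothesis (Σ ratio = 2, N = 1318):
  hairy-stemmed: 1318 × 1/2 = 659
  smooth-stemmed: 1318 × 1/2 = 659

659, 659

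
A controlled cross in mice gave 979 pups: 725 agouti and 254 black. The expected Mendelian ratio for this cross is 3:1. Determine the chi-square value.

0.466

Total ratio parts = 4. Expected numbers out of 979:
  agouti: 979 × 3/4 = 734.25
  black: 979 × 1/4 = 244.75
χ² = Σ (O − E)² / E
  agouti: (725 − 734.25)² / 734.25 = 0.1165
  black: (254 − 244.75)² / 244.75 = 0.3496
χ² = 0.1165 + 0.3496 = 0.4661 ≈ 0.466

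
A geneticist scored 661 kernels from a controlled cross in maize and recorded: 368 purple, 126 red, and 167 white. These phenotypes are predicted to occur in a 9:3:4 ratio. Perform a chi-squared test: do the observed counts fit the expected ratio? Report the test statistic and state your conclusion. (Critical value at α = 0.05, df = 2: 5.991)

Total ratio parts = 16. Expected numbers out of 661:
  purple: 661 × 9/16 = 371.8125
  red: 661 × 3/16 = 123.9375
  white: 661 × 4/16 = 165.25
χ² = Σ (O − E)² / E
  purple: (368 − 371.8125)² / 371.8125 = 0.0391
  red: (126 − 123.9375)² / 123.9375 = 0.0343
  white: (167 − 165.25)² / 165.25 = 0.0185
χ² = 0.0391 + 0.0343 + 0.0185 = 0.0919 ≈ 0.092
Degrees of freedom = 3 − 1 = 2; critical value at α = 0.05 is 5.991.
Since 0.092 < 5.991, we fail to reject the null hypothesis — the data are consistent with the 9:3:4 ratio.

0.092; consistent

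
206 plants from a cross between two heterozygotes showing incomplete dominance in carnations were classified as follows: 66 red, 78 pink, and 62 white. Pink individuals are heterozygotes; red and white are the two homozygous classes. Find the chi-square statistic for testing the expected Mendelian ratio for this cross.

With incomplete dominance, a heterozygote × heterozygote cross gives a 1:2:1 phenotypic ratio.
Total ratio parts = 4. Expected numbers out of 206:
  red: 206 × 1/4 = 51.5
  pink: 206 × 2/4 = 103
  white: 206 × 1/4 = 51.5
χ² = Σ (O − E)² / E
  red: (66 − 51.5)² / 51.5 = 4.0825
  pink: (78 − 103)² / 103 = 6.0680
  white: (62 − 51.5)² / 51.5 = 2.1408
χ² = 4.0825 + 6.0680 + 2.1408 = 12.2913 ≈ 12.291

12.291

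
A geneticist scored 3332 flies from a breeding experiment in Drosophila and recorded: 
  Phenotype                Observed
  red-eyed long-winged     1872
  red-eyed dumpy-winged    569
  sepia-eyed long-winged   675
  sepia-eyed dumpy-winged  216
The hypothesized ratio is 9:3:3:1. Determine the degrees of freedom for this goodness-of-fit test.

A goodness-of-fit test with 4 phenotype classes has df = 4 − 1 = 3.

3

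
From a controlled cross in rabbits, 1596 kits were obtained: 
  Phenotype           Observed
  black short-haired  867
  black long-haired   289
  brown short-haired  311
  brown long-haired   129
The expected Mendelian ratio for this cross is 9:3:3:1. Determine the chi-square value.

Under the 9:3:3:1 hypothesis (Σ ratio = 16, N = 1596):
  black short-haired: 1596 × 9/16 = 897.75
  black long-haired: 1596 × 3/16 = 299.25
  brown short-haired: 1596 × 3/16 = 299.25
  brown long-haired: 1596 × 1/16 = 99.75
χ² = Σ (O − E)² / E
  black short-haired: (867 − 897.75)² / 897.75 = 1.0533
  black long-haired: (289 − 299.25)² / 299.25 = 0.3511
  brown short-haired: (311 − 299.25)² / 299.25 = 0.4614
  brown long-haired: (129 − 99.75)² / 99.75 = 8.5771
χ² = 1.0533 + 0.3511 + 0.4614 + 8.5771 = 10.4429 ≈ 10.443

10.443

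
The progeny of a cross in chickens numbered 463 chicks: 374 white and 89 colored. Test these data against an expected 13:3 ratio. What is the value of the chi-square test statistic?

Total ratio parts = 16. Expected numbers out of 463:
  white: 463 × 13/16 = 376.1875
  colored: 463 × 3/16 = 86.8125
χ² = Σ (O − E)² / E
  white: (374 − 376.1875)² / 376.1875 = 0.0127
  colored: (89 − 86.8125)² / 86.8125 = 0.0551
χ² = 0.0127 + 0.0551 = 0.0678 ≈ 0.068

0.068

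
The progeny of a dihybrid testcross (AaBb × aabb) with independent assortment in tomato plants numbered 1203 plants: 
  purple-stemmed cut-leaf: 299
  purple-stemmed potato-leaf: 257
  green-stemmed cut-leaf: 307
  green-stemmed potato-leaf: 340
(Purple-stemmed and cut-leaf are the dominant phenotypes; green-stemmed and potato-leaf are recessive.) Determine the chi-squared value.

11.627

A dihybrid testcross with independent assortment gives a 1:1:1:1 ratio.
Under the 1:1:1:1 hypothesis (Σ ratio = 4, N = 1203):
  purple-stemmed cut-leaf: 1203 × 1/4 = 300.75
  purple-stemmed potato-leaf: 1203 × 1/4 = 300.75
  green-stemmed cut-leaf: 1203 × 1/4 = 300.75
  green-stemmed potato-leaf: 1203 × 1/4 = 300.75
χ² = Σ (O − E)² / E
  purple-stemmed cut-leaf: (299 − 300.75)² / 300.75 = 0.0102
  purple-stemmed potato-leaf: (257 − 300.75)² / 300.75 = 6.3643
  green-stemmed cut-leaf: (307 − 300.75)² / 300.75 = 0.1299
  green-stemmed potato-leaf: (340 − 300.75)² / 300.75 = 5.1224
χ² = 0.0102 + 6.3643 + 0.1299 + 5.1224 = 11.6268 ≈ 11.627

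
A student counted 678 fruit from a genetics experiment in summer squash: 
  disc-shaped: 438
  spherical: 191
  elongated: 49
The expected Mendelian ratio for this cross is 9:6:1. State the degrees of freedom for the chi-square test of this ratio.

A goodness-of-fit test with 3 phenotype classes has df = 3 − 1 = 2.

2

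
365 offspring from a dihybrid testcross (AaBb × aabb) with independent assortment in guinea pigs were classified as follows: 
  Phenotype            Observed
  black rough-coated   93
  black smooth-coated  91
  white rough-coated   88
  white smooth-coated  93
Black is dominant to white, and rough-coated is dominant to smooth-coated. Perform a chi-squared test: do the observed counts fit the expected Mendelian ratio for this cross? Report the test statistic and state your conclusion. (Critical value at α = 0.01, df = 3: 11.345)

A dihybrid testcross with independent assortment gives a 1:1:1:1 ratio.
Expected counts for N = 365 under a 1:1:1:1 ratio (total parts = 4):
  black rough-coated: 365 × 1/4 = 91.25
  black smooth-coated: 365 × 1/4 = 91.25
  white rough-coated: 365 × 1/4 = 91.25
  white smooth-coated: 365 × 1/4 = 91.25
χ² = Σ (O − E)² / E
  black rough-coated: (93 − 91.25)² / 91.25 = 0.0336
  black smooth-coated: (91 − 91.25)² / 91.25 = 0.0007
  white rough-coated: (88 − 91.25)² / 91.25 = 0.1158
  white smooth-coated: (93 − 91.25)² / 91.25 = 0.0336
χ² = 0.0336 + 0.0007 + 0.1158 + 0.0336 = 0.1837 ≈ 0.184
Degrees of freedom = 4 − 1 = 3; critical value at α = 0.01 is 11.345.
Since 0.184 < 11.345, we fail to reject the null hypothesis — the data are consistent with the 1:1:1:1 ratio.

0.184; consistent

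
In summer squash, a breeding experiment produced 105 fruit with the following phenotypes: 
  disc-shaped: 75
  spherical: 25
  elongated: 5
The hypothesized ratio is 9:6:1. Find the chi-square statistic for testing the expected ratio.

9.921

The 9:6:1 ratio has 16 parts, so with N = 105 the expected counts are:
  disc-shaped: 105 × 9/16 = 59.0625
  spherical: 105 × 6/16 = 39.375
  elongated: 105 × 1/16 = 6.5625
χ² = Σ (O − E)² / E
  disc-shaped: (75 − 59.0625)² / 59.0625 = 4.3006
  spherical: (25 − 39.375)² / 39.375 = 5.2480
  elongated: (5 − 6.5625)² / 6.5625 = 0.3720
χ² = 4.3006 + 5.2480 + 0.3720 = 9.9206 ≈ 9.921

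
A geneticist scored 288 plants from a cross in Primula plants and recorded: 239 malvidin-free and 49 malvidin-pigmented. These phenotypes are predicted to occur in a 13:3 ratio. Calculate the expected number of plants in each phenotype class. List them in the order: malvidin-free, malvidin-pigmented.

234, 54

Under the 13:3 hypothesis (Σ ratio = 16, N = 288):
  malvidin-free: 288 × 13/16 = 234
  malvidin-pigmented: 288 × 3/16 = 54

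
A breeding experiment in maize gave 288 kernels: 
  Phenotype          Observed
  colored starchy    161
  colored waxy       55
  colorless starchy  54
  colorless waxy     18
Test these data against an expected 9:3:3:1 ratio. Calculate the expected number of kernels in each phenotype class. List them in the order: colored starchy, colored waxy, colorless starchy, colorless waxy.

162, 54, 54, 18

Under the 9:3:3:1 hypothesis (Σ ratio = 16, N = 288):
  colored starchy: 288 × 9/16 = 162
  colored waxy: 288 × 3/16 = 54
  colorless starchy: 288 × 3/16 = 54
  colorless waxy: 288 × 1/16 = 18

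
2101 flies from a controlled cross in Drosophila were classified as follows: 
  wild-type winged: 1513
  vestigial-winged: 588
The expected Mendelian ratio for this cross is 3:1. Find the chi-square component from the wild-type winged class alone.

2.499

The 3:1 ratio has 4 parts, so with N = 2101 the expected counts are:
  wild-type winged: 2101 × 3/4 = 1575.75
  vestigial-winged: 2101 × 1/4 = 525.25
Contribution of wild-type winged: (1513 − 1575.75)² / 1575.75 = 2.4988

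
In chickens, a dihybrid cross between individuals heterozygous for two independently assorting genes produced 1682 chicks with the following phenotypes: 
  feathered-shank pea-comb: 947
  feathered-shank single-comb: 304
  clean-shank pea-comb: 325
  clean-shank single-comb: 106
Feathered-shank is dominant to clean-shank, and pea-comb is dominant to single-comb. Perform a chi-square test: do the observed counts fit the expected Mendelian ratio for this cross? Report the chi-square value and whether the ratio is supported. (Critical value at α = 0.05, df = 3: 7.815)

0.712; consistent

A dihybrid F₂ with independent assortment and complete dominance at both loci gives a 9:3:3:1 phenotypic ratio.
Total ratio parts = 16. Expected numbers out of 1682:
  feathered-shank pea-comb: 1682 × 9/16 = 946.125
  feathered-shank single-comb: 1682 × 3/16 = 315.375
  clean-shank pea-comb: 1682 × 3/16 = 315.375
  clean-shank single-comb: 1682 × 1/16 = 105.125
χ² = Σ (O − E)² / E
  feathered-shank pea-comb: (947 − 946.125)² / 946.125 = 0.0008
  feathered-shank single-comb: (304 − 315.375)² / 315.375 = 0.4103
  clean-shank pea-comb: (325 − 315.375)² / 315.375 = 0.2937
  clean-shank single-comb: (106 − 105.125)² / 105.125 = 0.0073
χ² = 0.0008 + 0.4103 + 0.2937 + 0.0073 = 0.7121 ≈ 0.712
Degrees of freedom = 4 − 1 = 3; critical value at α = 0.05 is 7.815.
Since 0.712 < 7.815, we fail to reject the null hypothesis — the data are consistent with the 9:3:3:1 ratio.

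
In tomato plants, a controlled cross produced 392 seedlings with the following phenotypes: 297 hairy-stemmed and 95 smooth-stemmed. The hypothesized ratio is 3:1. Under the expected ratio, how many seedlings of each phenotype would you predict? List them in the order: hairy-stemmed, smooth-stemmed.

294, 98

Expected counts for N = 392 under a 3:1 ratio (total parts = 4):
  hairy-stemmed: 392 × 3/4 = 294
  smooth-stemmed: 392 × 1/4 = 98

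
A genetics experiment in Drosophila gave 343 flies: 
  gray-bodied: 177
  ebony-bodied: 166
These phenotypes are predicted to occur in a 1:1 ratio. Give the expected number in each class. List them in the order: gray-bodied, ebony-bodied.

171.5, 171.5

The 1:1 ratio has 2 parts, so with N = 343 the expected counts are:
  gray-bodied: 343 × 1/2 = 171.5
  ebony-bodied: 343 × 1/2 = 171.5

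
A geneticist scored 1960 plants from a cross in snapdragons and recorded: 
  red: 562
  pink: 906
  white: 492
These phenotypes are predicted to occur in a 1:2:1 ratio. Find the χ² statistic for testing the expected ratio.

Expected counts for N = 1960 under a 1:2:1 ratio (total parts = 4):
  red: 1960 × 1/4 = 490
  pink: 1960 × 2/4 = 980
  white: 1960 × 1/4 = 490
χ² = Σ (O − E)² / E
  red: (562 − 490)² / 490 = 10.5796
  pink: (906 − 980)² / 980 = 5.5878
  white: (492 − 490)² / 490 = 0.0082
χ² = 10.5796 + 5.5878 + 0.0082 = 16.1756 ≈ 16.176

16.176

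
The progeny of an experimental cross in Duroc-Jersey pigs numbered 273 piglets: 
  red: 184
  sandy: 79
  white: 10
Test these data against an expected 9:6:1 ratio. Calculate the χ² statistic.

Total ratio parts = 16. Expected numbers out of 273:
  red: 273 × 9/16 = 153.5625
  sandy: 273 × 6/16 = 102.375
  white: 273 × 1/16 = 17.0625
χ² = Σ (O − E)² / E
  red: (184 − 153.5625)² / 153.5625 = 6.0330
  sandy: (79 − 102.375)² / 102.375 = 5.3371
  white: (10 − 17.0625)² / 17.0625 = 2.9233
χ² = 6.0330 + 5.3371 + 2.9233 = 14.2934 ≈ 14.293

14.293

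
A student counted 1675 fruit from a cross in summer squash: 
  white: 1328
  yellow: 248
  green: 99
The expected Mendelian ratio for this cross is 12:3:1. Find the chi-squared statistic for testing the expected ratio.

18.303

The 12:3:1 ratio has 16 parts, so with N = 1675 the expected counts are:
  white: 1675 × 12/16 = 1256.25
  yellow: 1675 × 3/16 = 314.0625
  green: 1675 × 1/16 = 104.6875
χ² = Σ (O − E)² / E
  white: (1328 − 1256.25)² / 1256.25 = 4.0980
  yellow: (248 − 314.0625)² / 314.0625 = 13.8961
  green: (99 − 104.6875)² / 104.6875 = 0.3090
χ² = 4.0980 + 13.8961 + 0.3090 = 18.3031 ≈ 18.303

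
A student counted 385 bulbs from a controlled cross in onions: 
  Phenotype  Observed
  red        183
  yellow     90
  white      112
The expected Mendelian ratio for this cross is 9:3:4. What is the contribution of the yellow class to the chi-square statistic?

Total ratio parts = 16. Expected numbers out of 385:
  red: 385 × 9/16 = 216.5625
  yellow: 385 × 3/16 = 72.1875
  white: 385 × 4/16 = 96.25
Contribution of yellow: (90 − 72.1875)² / 72.1875 = 4.3953

4.395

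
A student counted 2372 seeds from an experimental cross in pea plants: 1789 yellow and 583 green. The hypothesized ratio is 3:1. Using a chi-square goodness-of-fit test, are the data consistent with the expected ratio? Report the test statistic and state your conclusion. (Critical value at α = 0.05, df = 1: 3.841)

Expected counts for N = 2372 under a 3:1 ratio (total parts = 4):
  yellow: 2372 × 3/4 = 1779
  green: 2372 × 1/4 = 593
χ² = Σ (O − E)² / E
  yellow: (1789 − 1779)² / 1779 = 0.0562
  green: (583 − 593)² / 593 = 0.1686
χ² = 0.0562 + 0.1686 = 0.2248 ≈ 0.225
Degrees of freedom = 2 − 1 = 1; critical value at α = 0.05 is 3.841.
Since 0.225 < 3.841, we fail to reject the null hypothesis — the data are consistent with the 3:1 ratio.

0.225; consistent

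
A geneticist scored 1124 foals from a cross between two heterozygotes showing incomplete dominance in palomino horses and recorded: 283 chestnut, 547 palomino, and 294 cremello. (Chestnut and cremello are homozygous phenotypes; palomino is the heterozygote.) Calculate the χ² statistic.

With incomplete dominance, a heterozygote × heterozygote cross gives a 1:2:1 phenotypic ratio.
Total ratio parts = 4. Expected numbers out of 1124:
  chestnut: 1124 × 1/4 = 281
  palomino: 1124 × 2/4 = 562
  cremello: 1124 × 1/4 = 281
χ² = Σ (O − E)² / E
  chestnut: (283 − 281)² / 281 = 0.0142
  palomino: (547 − 562)² / 562 = 0.4004
  cremello: (294 − 281)² / 281 = 0.6014
χ² = 0.0142 + 0.4004 + 0.6014 = 1.016

1.016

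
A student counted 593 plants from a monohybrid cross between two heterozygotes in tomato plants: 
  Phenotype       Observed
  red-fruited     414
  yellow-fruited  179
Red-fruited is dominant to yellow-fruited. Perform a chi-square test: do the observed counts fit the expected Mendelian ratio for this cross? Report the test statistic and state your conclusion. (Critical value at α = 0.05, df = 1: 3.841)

8.504; not consistent

For a monohybrid cross between heterozygotes with complete dominance, the expected phenotypic ratio is 3:1.
Under the 3:1 hypothesis (Σ ratio = 4, N = 593):
  red-fruited: 593 × 3/4 = 444.75
  yellow-fruited: 593 × 1/4 = 148.25
χ² = Σ (O − E)² / E
  red-fruited: (414 − 444.75)² / 444.75 = 2.1261
  yellow-fruited: (179 − 148.25)² / 148.25 = 6.3782
χ² = 2.1261 + 6.3782 = 8.5043 ≈ 8.504
Degrees of freedom = 2 − 1 = 1; critical value at α = 0.05 is 3.841.
Since 8.504 > 3.841, we reject the null hypothesis — the data do not fit the 3:1 ratio.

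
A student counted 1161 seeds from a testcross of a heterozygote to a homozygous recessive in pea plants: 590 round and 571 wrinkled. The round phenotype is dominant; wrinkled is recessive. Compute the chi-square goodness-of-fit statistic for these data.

A testcross of a heterozygote (Aa × aa) gives a 1:1 phenotypic ratio.
The 1:1 ratio has 2 parts, so with N = 1161 the expected counts are:
  round: 1161 × 1/2 = 580.5
  wrinkled: 1161 × 1/2 = 580.5
χ² = Σ (O − E)² / E
  round: (590 − 580.5)² / 580.5 = 0.1555
  wrinkled: (571 − 580.5)² / 580.5 = 0.1555
χ² = 0.1555 + 0.1555 = 0.311

0.311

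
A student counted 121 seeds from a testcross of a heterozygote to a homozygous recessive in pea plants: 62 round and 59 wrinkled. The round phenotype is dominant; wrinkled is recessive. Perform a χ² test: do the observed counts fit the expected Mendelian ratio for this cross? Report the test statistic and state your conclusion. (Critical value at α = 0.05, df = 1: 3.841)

A testcross of a heterozygote (Aa × aa) gives a 1:1 phenotypic ratio.
The 1:1 ratio has 2 parts, so with N = 121 the expected counts are:
  round: 121 × 1/2 = 60.5
  wrinkled: 121 × 1/2 = 60.5
χ² = Σ (O − E)² / E
  round: (62 − 60.5)² / 60.5 = 0.0372
  wrinkled: (59 − 60.5)² / 60.5 = 0.0372
χ² = 0.0372 + 0.0372 = 0.0744 ≈ 0.074
Degrees of freedom = 2 − 1 = 1; critical value at α = 0.05 is 3.841.
Since 0.074 < 3.841, we fail to reject the null hypothesis — the data are consistent with the 1:1 ratio.

0.074; consistent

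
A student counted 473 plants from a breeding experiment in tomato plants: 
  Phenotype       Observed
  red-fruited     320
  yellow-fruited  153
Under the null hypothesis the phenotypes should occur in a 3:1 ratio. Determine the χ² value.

Under the 3:1 hypothesis (Σ ratio = 4, N = 473):
  red-fruited: 473 × 3/4 = 354.75
  yellow-fruited: 473 × 1/4 = 118.25
χ² = Σ (O − E)² / E
  red-fruited: (320 − 354.75)² / 354.75 = 3.4040
  yellow-fruited: (153 − 118.25)² / 118.25 = 10.2119
χ² = 3.4040 + 10.2119 = 13.6159 ≈ 13.616

13.616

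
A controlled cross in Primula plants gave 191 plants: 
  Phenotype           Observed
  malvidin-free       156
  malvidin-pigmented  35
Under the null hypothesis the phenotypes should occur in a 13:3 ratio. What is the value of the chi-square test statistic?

0.023

Under the 13:3 hypothesis (Σ ratio = 16, N = 191):
  malvidin-free: 191 × 13/16 = 155.1875
  malvidin-pigmented: 191 × 3/16 = 35.8125
χ² = Σ (O − E)² / E
  malvidin-free: (156 − 155.1875)² / 155.1875 = 0.0043
  malvidin-pigmented: (35 − 35.8125)² / 35.8125 = 0.0184
χ² = 0.0043 + 0.0184 = 0.0227 ≈ 0.023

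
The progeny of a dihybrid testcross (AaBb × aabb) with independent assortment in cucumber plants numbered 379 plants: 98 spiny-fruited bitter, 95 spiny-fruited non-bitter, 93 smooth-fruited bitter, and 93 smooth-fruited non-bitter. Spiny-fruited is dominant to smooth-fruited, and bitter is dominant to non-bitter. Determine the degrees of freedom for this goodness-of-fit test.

A dihybrid testcross with independent assortment gives a 1:1:1:1 ratio.
A goodness-of-fit test with 4 phenotype classes has df = 4 − 1 = 3.

3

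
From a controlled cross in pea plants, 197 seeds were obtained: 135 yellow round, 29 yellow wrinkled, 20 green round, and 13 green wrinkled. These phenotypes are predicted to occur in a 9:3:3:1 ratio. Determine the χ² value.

The 9:3:3:1 ratio has 16 parts, so with N = 197 the expected counts are:
  yellow round: 197 × 9/16 = 110.8125
  yellow wrinkled: 197 × 3/16 = 36.9375
  green round: 197 × 3/16 = 36.9375
  green wrinkled: 197 × 1/16 = 12.3125
χ² = Σ (O − E)² / E
  yellow round: (135 − 110.8125)² / 110.8125 = 5.2795
  yellow wrinkled: (29 − 36.9375)² / 36.9375 = 1.7057
  green round: (20 − 36.9375)² / 36.9375 = 7.7666
  green wrinkled: (13 − 12.3125)² / 12.3125 = 0.0384
χ² = 5.2795 + 1.7057 + 7.7666 + 0.0384 = 14.7902 ≈ 14.790

14.790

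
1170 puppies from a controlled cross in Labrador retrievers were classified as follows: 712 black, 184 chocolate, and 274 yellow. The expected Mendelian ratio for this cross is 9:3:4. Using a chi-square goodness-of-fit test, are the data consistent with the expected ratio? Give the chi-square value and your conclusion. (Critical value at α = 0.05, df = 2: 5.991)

11.285; not consistent

Total ratio parts = 16. Expected numbers out of 1170:
  black: 1170 × 9/16 = 658.125
  chocolate: 1170 × 3/16 = 219.375
  yellow: 1170 × 4/16 = 292.5
χ² = Σ (O − E)² / E
  black: (712 − 658.125)² / 658.125 = 4.4103
  chocolate: (184 − 219.375)² / 219.375 = 5.7043
  yellow: (274 − 292.5)² / 292.5 = 1.1701
χ² = 4.4103 + 5.7043 + 1.1701 = 11.2847 ≈ 11.285
Degrees of freedom = 3 − 1 = 2; critical value at α = 0.05 is 5.991.
Since 11.285 > 5.991, we reject the null hypothesis — the data do not fit the 9:3:4 ratio.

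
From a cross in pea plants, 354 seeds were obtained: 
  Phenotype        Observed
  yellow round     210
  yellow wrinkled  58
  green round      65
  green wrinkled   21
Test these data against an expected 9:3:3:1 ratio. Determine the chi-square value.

1.736

Expected counts for N = 354 under a 9:3:3:1 ratio (total parts = 16):
  yellow round: 354 × 9/16 = 199.125
  yellow wrinkled: 354 × 3/16 = 66.375
  green round: 354 × 3/16 = 66.375
  green wrinkled: 354 × 1/16 = 22.125
χ² = Σ (O − E)² / E
  yellow round: (210 − 199.125)² / 199.125 = 0.5939
  yellow wrinkled: (58 − 66.375)² / 66.375 = 1.0567
  green round: (65 − 66.375)² / 66.375 = 0.0285
  green wrinkled: (21 − 22.125)² / 22.125 = 0.0572
χ² = 0.5939 + 1.0567 + 0.0285 + 0.0572 = 1.7363 ≈ 1.736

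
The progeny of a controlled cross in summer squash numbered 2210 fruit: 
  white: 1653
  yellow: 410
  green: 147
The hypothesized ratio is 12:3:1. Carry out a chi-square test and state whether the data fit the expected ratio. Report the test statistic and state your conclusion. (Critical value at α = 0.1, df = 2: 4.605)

0.629; consistent

Expected counts for N = 2210 under a 12:3:1 ratio (total parts = 16):
  white: 2210 × 12/16 = 1657.5
  yellow: 2210 × 3/16 = 414.375
  green: 2210 × 1/16 = 138.125
χ² = Σ (O − E)² / E
  white: (1653 − 1657.5)² / 1657.5 = 0.0122
  yellow: (410 − 414.375)² / 414.375 = 0.0462
  green: (147 − 138.125)² / 138.125 = 0.5702
χ² = 0.0122 + 0.0462 + 0.5702 = 0.6286 ≈ 0.629
Degrees of freedom = 3 − 1 = 2; critical value at α = 0.1 is 4.605.
Since 0.629 < 4.605, we fail to reject the null hypothesis — the data are consistent with the 12:3:1 ratio.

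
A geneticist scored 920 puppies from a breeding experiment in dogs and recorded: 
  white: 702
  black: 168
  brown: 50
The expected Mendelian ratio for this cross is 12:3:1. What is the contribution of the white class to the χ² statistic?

0.209

The 12:3:1 ratio has 16 parts, so with N = 920 the expected counts are:
  white: 920 × 12/16 = 690
  black: 920 × 3/16 = 172.5
  brown: 920 × 1/16 = 57.5
Contribution of white: (702 − 690)² / 690 = 0.2087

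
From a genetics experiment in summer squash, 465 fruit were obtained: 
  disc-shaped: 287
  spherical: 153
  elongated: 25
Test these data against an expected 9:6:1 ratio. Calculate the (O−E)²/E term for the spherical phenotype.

The 9:6:1 ratio has 16 parts, so with N = 465 the expected counts are:
  disc-shaped: 465 × 9/16 = 261.5625
  spherical: 465 × 6/16 = 174.375
  elongated: 465 × 1/16 = 29.0625
Contribution of spherical: (153 − 174.375)² / 174.375 = 2.6202

2.620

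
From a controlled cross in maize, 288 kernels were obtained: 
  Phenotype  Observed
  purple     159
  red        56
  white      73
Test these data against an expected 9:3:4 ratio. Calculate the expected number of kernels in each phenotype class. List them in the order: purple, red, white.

162, 54, 72

The 9:3:4 ratio has 16 parts, so with N = 288 the expected counts are:
  purple: 288 × 9/16 = 162
  red: 288 × 3/16 = 54
  white: 288 × 4/16 = 72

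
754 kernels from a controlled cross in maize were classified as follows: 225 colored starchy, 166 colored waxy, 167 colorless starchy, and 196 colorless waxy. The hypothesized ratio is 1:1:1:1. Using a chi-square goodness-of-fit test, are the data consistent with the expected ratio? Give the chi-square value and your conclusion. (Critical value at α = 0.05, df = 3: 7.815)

Total ratio parts = 4. Expected numbers out of 754:
  colored starchy: 754 × 1/4 = 188.5
  colored waxy: 754 × 1/4 = 188.5
  colorless starchy: 754 × 1/4 = 188.5
  colorless waxy: 754 × 1/4 = 188.5
χ² = Σ (O − E)² / E
  colored starchy: (225 − 188.5)² / 188.5 = 7.0676
  colored waxy: (166 − 188.5)² / 188.5 = 2.6857
  colorless starchy: (167 − 188.5)² / 188.5 = 2.4523
  colorless waxy: (196 − 188.5)² / 188.5 = 0.2984
χ² = 7.0676 + 2.6857 + 2.4523 + 0.2984 = 12.504
Degrees of freedom = 4 − 1 = 3; critical value at α = 0.05 is 7.815.
Since 12.504 > 7.815, we reject the null hypothesis — the data do not fit the 1:1:1:1 ratio.

12.504; not consistent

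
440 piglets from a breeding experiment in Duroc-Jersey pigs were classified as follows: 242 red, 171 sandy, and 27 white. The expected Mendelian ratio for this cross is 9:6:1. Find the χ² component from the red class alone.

0.122

Total ratio parts = 16. Expected numbers out of 440:
  red: 440 × 9/16 = 247.5
  sandy: 440 × 6/16 = 165
  white: 440 × 1/16 = 27.5
Contribution of red: (242 − 247.5)² / 247.5 = 0.1222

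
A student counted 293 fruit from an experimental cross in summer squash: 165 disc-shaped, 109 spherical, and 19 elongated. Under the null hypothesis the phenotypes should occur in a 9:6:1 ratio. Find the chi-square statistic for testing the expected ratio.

The 9:6:1 ratio has 16 parts, so with N = 293 the expected counts are:
  disc-shaped: 293 × 9/16 = 164.8125
  spherical: 293 × 6/16 = 109.875
  elongated: 293 × 1/16 = 18.3125
χ² = Σ (O − E)² / E
  disc-shaped: (165 − 164.8125)² / 164.8125 = 0.0002
  spherical: (109 − 109.875)² / 109.875 = 0.0070
  elongated: (19 − 18.3125)² / 18.3125 = 0.0258
χ² = 0.0002 + 0.0070 + 0.0258 = 0.033

0.033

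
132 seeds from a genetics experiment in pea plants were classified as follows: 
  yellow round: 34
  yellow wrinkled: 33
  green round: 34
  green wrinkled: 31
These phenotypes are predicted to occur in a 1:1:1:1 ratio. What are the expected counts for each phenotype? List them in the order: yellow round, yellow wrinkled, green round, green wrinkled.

Under the 1:1:1:1 hypothesis (Σ ratio = 4, N = 132):
  yellow round: 132 × 1/4 = 33
  yellow wrinkled: 132 × 1/4 = 33
  green round: 132 × 1/4 = 33
  green wrinkled: 132 × 1/4 = 33

33, 33, 33, 33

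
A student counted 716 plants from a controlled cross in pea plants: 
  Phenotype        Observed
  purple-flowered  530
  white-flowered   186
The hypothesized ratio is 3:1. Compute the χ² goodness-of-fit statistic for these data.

0.365

Under the 3:1 hypothesis (Σ ratio = 4, N = 716):
  purple-flowered: 716 × 3/4 = 537
  white-flowered: 716 × 1/4 = 179
χ² = Σ (O − E)² / E
  purple-flowered: (530 − 537)² / 537 = 0.0912
  white-flowered: (186 − 179)² / 179 = 0.2737
χ² = 0.0912 + 0.2737 = 0.3649 ≈ 0.365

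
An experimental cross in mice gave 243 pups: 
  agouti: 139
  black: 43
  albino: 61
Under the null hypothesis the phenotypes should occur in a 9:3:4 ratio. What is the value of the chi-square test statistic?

The 9:3:4 ratio has 16 parts, so with N = 243 the expected counts are:
  agouti: 243 × 9/16 = 136.6875
  black: 243 × 3/16 = 45.5625
  albino: 243 × 4/16 = 60.75
χ² = Σ (O − E)² / E
  agouti: (139 − 136.6875)² / 136.6875 = 0.0391
  black: (43 − 45.5625)² / 45.5625 = 0.1441
  albino: (61 − 60.75)² / 60.75 = 0.0010
χ² = 0.0391 + 0.1441 + 0.0010 = 0.1842 ≈ 0.184

0.184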